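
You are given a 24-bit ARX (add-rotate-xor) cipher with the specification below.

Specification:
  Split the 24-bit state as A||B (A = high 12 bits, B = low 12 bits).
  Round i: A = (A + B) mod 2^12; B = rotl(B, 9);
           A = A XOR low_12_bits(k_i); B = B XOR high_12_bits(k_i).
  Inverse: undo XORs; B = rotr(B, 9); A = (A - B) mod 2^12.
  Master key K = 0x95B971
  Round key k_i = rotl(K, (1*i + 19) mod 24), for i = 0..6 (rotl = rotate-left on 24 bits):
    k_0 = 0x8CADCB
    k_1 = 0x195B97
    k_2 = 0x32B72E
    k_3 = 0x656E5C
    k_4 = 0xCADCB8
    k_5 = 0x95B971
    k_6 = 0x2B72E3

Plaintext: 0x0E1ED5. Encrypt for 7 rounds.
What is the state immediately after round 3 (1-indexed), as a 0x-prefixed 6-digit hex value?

0x73FD15

s_0 = plaintext = 0x0E1ED5
s_1 = Round(s_0, k_0) = 0x27D310
s_2 = Round(s_1, k_1) = 0xE1A1F7
s_3 = Round(s_2, k_2) = 0x73FD15
s_4 = Round(s_3, k_3) = 0xA08DF4
s_5 = Round(s_4, k_4) = 0xB44513
s_6 = Round(s_5, k_5) = 0x926FF9
s_7 = Round(s_6, k_6) = 0xBFC148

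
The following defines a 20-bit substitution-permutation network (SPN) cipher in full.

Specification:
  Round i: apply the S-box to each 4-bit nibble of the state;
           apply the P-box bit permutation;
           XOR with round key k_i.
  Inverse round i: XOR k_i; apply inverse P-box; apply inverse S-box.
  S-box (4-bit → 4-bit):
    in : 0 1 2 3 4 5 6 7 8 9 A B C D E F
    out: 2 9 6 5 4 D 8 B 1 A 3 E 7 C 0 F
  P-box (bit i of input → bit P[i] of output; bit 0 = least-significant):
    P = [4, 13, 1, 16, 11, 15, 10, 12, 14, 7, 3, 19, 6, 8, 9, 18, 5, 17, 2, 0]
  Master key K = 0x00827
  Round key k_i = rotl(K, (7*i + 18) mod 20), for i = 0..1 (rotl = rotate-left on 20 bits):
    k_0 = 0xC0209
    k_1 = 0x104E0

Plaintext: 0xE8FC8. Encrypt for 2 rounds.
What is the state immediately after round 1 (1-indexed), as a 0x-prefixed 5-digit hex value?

s_0 = plaintext = 0xE8FC8
s_1 = Round(s_0, k_0) = 0x4CED1
s_2 = Round(s_1, k_1) = 0x013B4

0x4CED1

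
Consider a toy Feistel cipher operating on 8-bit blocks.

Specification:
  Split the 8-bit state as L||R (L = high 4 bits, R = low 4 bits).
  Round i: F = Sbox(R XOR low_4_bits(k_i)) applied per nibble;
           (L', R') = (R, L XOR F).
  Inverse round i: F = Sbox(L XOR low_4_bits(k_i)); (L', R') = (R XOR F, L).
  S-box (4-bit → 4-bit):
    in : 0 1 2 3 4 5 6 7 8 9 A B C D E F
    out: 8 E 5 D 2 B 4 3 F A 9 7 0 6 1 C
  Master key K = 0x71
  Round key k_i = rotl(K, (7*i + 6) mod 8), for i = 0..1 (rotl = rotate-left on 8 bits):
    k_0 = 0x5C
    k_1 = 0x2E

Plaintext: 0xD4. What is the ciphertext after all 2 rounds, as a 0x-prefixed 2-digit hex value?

0x24

s_0 = plaintext = 0xD4
s_1 = Round(s_0, k_0) = 0x42
s_2 = Round(s_1, k_1) = 0x24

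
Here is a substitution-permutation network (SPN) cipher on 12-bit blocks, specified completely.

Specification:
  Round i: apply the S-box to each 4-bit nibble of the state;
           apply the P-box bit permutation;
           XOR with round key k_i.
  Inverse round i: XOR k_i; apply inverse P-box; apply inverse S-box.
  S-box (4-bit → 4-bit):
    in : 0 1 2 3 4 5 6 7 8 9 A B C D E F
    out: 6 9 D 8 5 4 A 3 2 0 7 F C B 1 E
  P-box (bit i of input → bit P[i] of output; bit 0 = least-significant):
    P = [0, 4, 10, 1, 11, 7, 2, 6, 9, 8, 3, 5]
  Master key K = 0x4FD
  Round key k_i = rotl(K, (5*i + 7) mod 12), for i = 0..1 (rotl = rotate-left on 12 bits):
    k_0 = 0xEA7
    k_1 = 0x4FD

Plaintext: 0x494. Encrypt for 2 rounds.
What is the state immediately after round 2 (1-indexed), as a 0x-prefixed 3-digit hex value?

0xD78

s_0 = plaintext = 0x494
s_1 = Round(s_0, k_0) = 0x8AE
s_2 = Round(s_1, k_1) = 0xD78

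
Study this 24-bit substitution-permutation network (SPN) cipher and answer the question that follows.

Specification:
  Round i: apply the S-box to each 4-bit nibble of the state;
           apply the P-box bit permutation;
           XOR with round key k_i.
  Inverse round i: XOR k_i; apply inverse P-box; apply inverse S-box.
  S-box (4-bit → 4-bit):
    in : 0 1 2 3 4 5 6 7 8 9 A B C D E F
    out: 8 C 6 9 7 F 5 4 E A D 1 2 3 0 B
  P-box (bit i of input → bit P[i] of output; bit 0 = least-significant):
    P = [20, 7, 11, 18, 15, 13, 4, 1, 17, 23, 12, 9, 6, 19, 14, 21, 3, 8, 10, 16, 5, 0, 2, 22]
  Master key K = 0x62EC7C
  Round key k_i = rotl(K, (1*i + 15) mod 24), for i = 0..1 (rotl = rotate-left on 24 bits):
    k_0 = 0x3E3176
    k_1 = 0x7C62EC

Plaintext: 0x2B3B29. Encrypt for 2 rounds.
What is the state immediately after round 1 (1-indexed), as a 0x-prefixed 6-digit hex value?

0x1811AB

s_0 = plaintext = 0x2B3B29
s_1 = Round(s_0, k_0) = 0x1811AB
s_2 = Round(s_1, k_1) = 0x0DB5FA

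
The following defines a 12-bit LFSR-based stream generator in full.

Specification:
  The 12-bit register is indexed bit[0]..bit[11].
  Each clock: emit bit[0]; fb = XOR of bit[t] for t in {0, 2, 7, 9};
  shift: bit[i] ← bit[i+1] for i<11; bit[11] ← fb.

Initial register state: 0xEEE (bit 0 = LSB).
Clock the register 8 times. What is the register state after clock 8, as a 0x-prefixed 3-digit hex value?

reg_0 = 0xEEE
clock 1: out=0, reg = 0xF77
clock 2: out=1, reg = 0xFBB
clock 3: out=1, reg = 0xFDD
clock 4: out=1, reg = 0x7EE
clock 5: out=0, reg = 0xBF7
clock 6: out=1, reg = 0x5FB
clock 7: out=1, reg = 0x2FD
clock 8: out=1, reg = 0x17E

0x17E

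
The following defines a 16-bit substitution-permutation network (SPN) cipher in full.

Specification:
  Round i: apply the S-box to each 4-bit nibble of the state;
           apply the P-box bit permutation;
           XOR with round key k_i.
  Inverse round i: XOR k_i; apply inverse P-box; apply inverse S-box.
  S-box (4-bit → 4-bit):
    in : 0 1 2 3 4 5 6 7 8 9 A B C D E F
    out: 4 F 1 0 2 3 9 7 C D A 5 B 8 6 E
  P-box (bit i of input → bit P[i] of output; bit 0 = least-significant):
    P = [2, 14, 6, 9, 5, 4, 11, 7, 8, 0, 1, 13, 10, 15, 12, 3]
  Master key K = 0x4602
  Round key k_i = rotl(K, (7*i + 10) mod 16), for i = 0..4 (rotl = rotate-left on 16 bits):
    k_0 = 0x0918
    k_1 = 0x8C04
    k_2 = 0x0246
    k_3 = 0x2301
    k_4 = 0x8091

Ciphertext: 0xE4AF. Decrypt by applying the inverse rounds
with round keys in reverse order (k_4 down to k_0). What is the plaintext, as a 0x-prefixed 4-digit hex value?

s_0 = ciphertext = 0xE4AF
s_1 = InvRound(s_0, k_4) = 0x6855
s_2 = InvRound(s_1, k_3) = 0x32E1
s_3 = InvRound(s_2, k_2) = 0x0F62
s_4 = InvRound(s_3, k_1) = 0x4B29
s_5 = InvRound(s_4, k_0) = 0x345A

0x345A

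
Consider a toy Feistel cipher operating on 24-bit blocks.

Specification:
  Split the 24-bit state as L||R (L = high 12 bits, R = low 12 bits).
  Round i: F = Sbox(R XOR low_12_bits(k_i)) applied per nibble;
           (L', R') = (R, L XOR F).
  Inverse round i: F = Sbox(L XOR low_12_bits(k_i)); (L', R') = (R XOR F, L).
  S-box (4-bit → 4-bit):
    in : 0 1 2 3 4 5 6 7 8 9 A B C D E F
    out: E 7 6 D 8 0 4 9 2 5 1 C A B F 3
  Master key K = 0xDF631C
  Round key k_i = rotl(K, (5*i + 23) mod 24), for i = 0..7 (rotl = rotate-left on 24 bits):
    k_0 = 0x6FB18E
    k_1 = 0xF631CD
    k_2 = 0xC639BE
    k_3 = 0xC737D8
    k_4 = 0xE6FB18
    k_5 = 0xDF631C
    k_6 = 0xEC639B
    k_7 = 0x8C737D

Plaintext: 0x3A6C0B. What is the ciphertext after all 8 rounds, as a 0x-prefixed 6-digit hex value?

s_0 = plaintext = 0x3A6C0B
s_1 = Round(s_0, k_0) = 0xC0B886
s_2 = Round(s_1, k_1) = 0x886987
s_3 = Round(s_2, k_2) = 0x987653
s_4 = Round(s_3, k_3) = 0x653EAB
s_5 = Round(s_4, k_4) = 0xEAB69E
s_6 = Round(s_5, k_5) = 0x69EE8D
s_7 = Round(s_6, k_6) = 0xE8DDEA
s_8 = Round(s_7, k_7) = 0xDEA1D4

0xDEA1D4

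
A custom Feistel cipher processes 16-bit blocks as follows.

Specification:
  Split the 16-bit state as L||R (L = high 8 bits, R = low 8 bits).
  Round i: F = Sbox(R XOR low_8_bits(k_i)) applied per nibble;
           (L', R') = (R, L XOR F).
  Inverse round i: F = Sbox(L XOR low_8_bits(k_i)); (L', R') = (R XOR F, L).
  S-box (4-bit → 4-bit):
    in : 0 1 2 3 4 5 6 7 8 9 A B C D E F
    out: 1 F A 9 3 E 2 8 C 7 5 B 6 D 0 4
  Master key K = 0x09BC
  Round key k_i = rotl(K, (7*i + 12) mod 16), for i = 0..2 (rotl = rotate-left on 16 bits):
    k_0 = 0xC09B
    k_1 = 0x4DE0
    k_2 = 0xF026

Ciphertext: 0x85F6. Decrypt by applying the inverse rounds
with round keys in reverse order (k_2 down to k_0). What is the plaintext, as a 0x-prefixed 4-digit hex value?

s_0 = ciphertext = 0x85F6
s_1 = InvRound(s_0, k_2) = 0xAF85
s_2 = InvRound(s_1, k_1) = 0xB1AF
s_3 = InvRound(s_2, k_0) = 0x0AB1

0x0AB1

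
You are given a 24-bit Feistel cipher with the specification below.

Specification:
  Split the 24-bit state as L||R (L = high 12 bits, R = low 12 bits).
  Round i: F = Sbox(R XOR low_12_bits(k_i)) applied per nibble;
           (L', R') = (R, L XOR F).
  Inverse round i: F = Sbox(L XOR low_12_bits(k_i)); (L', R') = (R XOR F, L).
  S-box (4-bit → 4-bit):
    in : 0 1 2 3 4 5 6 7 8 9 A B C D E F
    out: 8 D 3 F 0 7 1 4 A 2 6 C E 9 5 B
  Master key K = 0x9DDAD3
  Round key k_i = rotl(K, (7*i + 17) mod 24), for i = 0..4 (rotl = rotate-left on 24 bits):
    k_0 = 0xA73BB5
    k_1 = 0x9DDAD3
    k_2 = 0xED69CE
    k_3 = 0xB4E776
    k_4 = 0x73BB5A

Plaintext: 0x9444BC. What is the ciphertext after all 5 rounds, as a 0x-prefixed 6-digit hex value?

s_0 = plaintext = 0x9444BC
s_1 = Round(s_0, k_0) = 0x4BC2C6
s_2 = Round(s_1, k_1) = 0x2C6E6B
s_3 = Round(s_2, k_2) = 0xE6B6A1
s_4 = Round(s_3, k_3) = 0x6A13FF
s_5 = Round(s_4, k_4) = 0x3FFCC6

0x3FFCC6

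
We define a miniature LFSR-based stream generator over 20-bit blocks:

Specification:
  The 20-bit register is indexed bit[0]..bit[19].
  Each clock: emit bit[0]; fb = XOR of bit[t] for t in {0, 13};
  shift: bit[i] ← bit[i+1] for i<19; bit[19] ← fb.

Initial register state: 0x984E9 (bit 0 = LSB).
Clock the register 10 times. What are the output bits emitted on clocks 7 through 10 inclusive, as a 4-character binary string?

1100

reg_0 = 0x984E9
clock 1: out=1, reg = 0xCC274
clock 2: out=0, reg = 0x6613A
clock 3: out=0, reg = 0xB309D
clock 4: out=1, reg = 0x5984E
clock 5: out=0, reg = 0x2CC27
clock 6: out=1, reg = 0x96613
clock 7: out=1, reg = 0x4B309
clock 8: out=1, reg = 0x25984
clock 9: out=0, reg = 0x12CC2
clock 10: out=0, reg = 0x89661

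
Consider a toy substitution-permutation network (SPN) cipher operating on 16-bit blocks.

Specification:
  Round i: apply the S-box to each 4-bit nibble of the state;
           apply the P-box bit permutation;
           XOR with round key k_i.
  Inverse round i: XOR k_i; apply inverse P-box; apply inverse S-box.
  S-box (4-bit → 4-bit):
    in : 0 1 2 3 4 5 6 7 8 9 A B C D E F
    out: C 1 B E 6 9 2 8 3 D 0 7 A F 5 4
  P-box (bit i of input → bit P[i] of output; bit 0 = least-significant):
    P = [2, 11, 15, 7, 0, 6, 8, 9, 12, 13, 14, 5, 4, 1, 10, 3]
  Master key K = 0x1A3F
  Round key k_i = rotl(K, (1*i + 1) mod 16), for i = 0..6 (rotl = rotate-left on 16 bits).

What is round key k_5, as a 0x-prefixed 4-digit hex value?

K = 0x1A3F
k_0 = rotl(K, (1*0+1) mod 16) = rotl(K, 1) = 0x347E
k_1 = rotl(K, (1*1+1) mod 16) = rotl(K, 2) = 0x68FC
k_2 = rotl(K, (1*2+1) mod 16) = rotl(K, 3) = 0xD1F8
k_3 = rotl(K, (1*3+1) mod 16) = rotl(K, 4) = 0xA3F1
k_4 = rotl(K, (1*4+1) mod 16) = rotl(K, 5) = 0x47E3
k_5 = rotl(K, (1*5+1) mod 16) = rotl(K, 6) = 0x8FC6

0x8FC6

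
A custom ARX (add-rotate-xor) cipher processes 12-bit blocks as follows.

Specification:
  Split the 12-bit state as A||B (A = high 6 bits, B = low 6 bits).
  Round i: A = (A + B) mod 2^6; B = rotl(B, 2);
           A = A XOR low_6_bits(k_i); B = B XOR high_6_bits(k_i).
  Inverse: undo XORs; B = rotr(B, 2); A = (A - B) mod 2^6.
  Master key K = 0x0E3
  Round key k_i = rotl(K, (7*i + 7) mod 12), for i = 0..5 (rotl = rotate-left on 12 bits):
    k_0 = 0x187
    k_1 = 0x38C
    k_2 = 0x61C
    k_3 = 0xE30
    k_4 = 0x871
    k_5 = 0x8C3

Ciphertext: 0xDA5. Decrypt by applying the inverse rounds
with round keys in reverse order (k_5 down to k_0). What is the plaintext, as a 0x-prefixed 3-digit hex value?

s_0 = ciphertext = 0xDA5
s_1 = InvRound(s_0, k_5) = 0x521
s_2 = InvRound(s_1, k_4) = 0x940
s_3 = InvRound(s_2, k_3) = 0x1CE
s_4 = InvRound(s_3, k_2) = 0xDA5
s_5 = InvRound(s_4, k_1) = 0x03A
s_6 = InvRound(s_5, k_0) = 0xE0F

0xE0F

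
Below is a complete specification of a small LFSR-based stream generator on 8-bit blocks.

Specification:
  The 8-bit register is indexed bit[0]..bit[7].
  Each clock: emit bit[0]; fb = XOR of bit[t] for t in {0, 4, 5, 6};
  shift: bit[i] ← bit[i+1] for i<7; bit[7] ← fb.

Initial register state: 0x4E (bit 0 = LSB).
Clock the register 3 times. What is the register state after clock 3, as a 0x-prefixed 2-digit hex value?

reg_0 = 0x4E
clock 1: out=0, reg = 0xA7
clock 2: out=1, reg = 0x53
clock 3: out=1, reg = 0xA9

0xA9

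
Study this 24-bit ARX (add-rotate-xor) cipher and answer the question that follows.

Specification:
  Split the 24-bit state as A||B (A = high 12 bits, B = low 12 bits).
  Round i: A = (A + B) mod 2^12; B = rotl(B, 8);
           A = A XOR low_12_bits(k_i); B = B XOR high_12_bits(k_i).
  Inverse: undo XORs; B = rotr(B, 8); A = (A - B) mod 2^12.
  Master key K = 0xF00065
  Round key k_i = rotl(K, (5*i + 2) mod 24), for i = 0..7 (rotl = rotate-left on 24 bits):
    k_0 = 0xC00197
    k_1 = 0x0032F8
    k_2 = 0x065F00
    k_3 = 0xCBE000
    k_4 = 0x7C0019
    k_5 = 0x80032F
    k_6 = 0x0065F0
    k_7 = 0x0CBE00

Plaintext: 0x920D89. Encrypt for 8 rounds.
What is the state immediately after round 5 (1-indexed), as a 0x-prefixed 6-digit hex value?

0x265705

s_0 = plaintext = 0x920D89
s_1 = Round(s_0, k_0) = 0x73E5D8
s_2 = Round(s_1, k_1) = 0xFEE85E
s_3 = Round(s_2, k_2) = 0x74CEE0
s_4 = Round(s_3, k_3) = 0x62CC50
s_5 = Round(s_4, k_4) = 0x265705
s_6 = Round(s_5, k_5) = 0xA45D70
s_7 = Round(s_6, k_6) = 0x2450D1
s_8 = Round(s_7, k_7) = 0xD161C6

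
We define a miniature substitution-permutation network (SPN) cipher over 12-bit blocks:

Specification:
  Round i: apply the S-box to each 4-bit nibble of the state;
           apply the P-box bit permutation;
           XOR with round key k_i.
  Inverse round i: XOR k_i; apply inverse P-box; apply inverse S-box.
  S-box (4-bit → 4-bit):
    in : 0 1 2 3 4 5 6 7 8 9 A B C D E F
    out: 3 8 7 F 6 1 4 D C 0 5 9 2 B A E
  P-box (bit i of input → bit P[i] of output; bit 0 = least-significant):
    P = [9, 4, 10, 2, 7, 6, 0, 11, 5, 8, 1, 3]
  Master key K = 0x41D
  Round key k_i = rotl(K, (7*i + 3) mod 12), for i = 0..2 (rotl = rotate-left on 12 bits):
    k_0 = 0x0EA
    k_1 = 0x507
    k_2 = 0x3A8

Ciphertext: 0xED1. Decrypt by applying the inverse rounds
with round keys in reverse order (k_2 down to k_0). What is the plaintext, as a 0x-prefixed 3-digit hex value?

0x6DD

s_0 = ciphertext = 0xED1
s_1 = InvRound(s_0, k_2) = 0xDF4
s_2 = InvRound(s_1, k_1) = 0xA3C
s_3 = InvRound(s_2, k_0) = 0x6DD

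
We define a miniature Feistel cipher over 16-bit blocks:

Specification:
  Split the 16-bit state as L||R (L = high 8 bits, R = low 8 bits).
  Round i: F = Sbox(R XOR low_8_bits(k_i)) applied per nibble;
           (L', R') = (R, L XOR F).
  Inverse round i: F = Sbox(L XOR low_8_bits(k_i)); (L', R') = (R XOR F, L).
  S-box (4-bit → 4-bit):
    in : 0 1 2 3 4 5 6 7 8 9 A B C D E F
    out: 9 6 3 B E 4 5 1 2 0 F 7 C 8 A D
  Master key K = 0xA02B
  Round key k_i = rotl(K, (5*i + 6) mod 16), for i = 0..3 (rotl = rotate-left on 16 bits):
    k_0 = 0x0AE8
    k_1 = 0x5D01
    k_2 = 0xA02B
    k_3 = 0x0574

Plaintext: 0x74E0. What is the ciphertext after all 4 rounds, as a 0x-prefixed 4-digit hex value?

0xB989

s_0 = plaintext = 0x74E0
s_1 = Round(s_0, k_0) = 0xE0E6
s_2 = Round(s_1, k_1) = 0xE641
s_3 = Round(s_2, k_2) = 0x41B9
s_4 = Round(s_3, k_3) = 0xB989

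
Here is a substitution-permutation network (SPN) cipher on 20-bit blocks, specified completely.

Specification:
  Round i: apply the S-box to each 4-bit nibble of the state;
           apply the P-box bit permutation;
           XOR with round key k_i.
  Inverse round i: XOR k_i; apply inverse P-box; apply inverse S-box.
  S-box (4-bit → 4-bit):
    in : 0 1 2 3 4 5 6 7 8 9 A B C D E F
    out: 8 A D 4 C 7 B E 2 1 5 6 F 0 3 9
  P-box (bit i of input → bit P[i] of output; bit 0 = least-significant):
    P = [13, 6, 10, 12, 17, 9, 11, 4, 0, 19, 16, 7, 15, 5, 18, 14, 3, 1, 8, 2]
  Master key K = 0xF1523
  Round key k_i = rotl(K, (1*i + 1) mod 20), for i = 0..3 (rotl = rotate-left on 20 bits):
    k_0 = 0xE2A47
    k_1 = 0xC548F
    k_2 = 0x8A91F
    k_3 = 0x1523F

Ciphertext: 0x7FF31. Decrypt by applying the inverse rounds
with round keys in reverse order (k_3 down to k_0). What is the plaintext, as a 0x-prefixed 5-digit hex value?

0xCB178

s_0 = ciphertext = 0x7FF31
s_1 = InvRound(s_0, k_3) = 0xCADAA
s_2 = InvRound(s_1, k_2) = 0x0BF03
s_3 = InvRound(s_2, k_1) = 0x221B9
s_4 = InvRound(s_3, k_0) = 0xCB178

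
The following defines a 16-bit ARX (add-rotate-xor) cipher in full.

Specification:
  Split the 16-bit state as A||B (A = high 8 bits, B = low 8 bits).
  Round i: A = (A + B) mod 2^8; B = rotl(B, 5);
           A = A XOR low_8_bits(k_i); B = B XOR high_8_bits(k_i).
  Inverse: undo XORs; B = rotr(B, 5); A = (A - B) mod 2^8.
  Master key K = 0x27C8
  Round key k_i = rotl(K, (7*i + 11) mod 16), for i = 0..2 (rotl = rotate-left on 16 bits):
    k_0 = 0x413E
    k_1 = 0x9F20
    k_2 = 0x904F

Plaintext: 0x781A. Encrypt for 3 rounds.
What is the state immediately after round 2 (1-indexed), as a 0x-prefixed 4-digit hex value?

s_0 = plaintext = 0x781A
s_1 = Round(s_0, k_0) = 0xAC02
s_2 = Round(s_1, k_1) = 0x8EDF
s_3 = Round(s_2, k_2) = 0x226B

0x8EDF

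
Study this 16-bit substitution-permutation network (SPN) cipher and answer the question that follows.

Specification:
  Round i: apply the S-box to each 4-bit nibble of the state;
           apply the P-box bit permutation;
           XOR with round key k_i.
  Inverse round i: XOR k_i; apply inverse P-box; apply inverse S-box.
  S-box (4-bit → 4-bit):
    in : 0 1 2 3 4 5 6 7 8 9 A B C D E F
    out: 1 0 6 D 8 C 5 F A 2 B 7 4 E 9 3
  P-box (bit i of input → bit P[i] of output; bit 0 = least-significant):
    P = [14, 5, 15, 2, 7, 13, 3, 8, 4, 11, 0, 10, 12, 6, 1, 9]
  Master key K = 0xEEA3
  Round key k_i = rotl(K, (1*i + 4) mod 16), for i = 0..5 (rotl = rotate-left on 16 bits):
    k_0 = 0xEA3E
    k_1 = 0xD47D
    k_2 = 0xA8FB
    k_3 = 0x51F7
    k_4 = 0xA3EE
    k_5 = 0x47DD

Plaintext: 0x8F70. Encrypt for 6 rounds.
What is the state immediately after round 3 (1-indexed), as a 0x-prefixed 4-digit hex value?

0x0446

s_0 = plaintext = 0x8F70
s_1 = Round(s_0, k_0) = 0x81E6
s_2 = Round(s_1, k_1) = 0x17BD
s_3 = Round(s_2, k_2) = 0x0446
s_4 = Round(s_3, k_3) = 0x84F7
s_5 = Round(s_4, k_4) = 0x450A
s_6 = Round(s_5, k_5) = 0x0178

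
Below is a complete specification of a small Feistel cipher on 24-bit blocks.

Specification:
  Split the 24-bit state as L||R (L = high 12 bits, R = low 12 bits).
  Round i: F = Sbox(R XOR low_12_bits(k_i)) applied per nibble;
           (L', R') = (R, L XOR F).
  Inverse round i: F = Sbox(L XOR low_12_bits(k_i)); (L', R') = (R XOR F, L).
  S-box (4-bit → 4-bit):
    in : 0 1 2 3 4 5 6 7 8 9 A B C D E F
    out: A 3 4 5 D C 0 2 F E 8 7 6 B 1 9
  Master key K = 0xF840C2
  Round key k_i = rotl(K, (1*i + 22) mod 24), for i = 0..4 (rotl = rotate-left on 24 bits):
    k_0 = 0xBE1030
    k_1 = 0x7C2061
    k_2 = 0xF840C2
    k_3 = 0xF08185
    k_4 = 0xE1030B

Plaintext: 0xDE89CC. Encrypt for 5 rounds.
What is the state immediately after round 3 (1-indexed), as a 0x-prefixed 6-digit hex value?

s_0 = plaintext = 0xDE89CC
s_1 = Round(s_0, k_0) = 0x9CC37E
s_2 = Round(s_1, k_1) = 0x37ECF5
s_3 = Round(s_2, k_2) = 0xCF552C
s_4 = Round(s_3, k_3) = 0x52C17B
s_5 = Round(s_4, k_4) = 0x17B106

0xCF552C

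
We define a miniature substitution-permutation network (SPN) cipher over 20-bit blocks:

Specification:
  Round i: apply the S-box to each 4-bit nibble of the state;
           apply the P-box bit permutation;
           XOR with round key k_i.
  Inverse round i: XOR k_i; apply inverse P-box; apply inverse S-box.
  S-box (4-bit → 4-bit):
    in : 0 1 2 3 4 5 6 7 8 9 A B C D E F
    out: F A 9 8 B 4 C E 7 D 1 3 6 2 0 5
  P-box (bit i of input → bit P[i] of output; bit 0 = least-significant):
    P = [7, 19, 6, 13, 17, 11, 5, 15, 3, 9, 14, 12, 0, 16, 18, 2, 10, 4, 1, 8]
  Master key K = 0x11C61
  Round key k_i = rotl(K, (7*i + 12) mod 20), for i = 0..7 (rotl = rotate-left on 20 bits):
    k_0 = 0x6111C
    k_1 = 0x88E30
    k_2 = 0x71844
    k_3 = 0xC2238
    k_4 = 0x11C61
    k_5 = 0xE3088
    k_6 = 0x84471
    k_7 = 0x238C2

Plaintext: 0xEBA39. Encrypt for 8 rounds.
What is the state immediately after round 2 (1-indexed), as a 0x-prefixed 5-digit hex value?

0x99563

s_0 = plaintext = 0xEBA39
s_1 = Round(s_0, k_0) = 0x7B1D5
s_2 = Round(s_1, k_1) = 0x99563
s_3 = Round(s_2, k_2) = 0x3FD63
s_4 = Round(s_3, k_3) = 0x88119
s_5 = Round(s_4, k_4) = 0x4A2B2
s_6 = Round(s_5, k_5) = 0xC0D11
s_7 = Round(s_6, k_6) = 0x5EE66
s_8 = Round(s_7, k_7) = 0x298A0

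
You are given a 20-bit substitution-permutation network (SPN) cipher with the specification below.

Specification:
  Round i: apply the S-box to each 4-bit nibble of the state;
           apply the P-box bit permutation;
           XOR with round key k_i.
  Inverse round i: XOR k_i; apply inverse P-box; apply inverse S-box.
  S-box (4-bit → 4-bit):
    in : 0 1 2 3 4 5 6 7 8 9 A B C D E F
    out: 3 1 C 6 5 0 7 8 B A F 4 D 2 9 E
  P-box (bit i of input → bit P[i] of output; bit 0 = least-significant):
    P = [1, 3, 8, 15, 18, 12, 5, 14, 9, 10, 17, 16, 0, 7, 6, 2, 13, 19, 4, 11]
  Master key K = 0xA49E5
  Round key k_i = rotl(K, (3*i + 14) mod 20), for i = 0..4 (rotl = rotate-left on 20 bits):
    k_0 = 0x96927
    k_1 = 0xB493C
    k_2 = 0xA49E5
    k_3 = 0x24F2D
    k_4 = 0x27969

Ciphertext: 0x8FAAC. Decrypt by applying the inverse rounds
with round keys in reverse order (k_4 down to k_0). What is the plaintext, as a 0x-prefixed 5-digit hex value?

0xA1EF9

s_0 = ciphertext = 0x8FAAC
s_1 = InvRound(s_0, k_4) = 0xDA452
s_2 = InvRound(s_1, k_3) = 0xACCCA
s_3 = InvRound(s_2, k_2) = 0x5EDBA
s_4 = InvRound(s_3, k_1) = 0x0931E
s_5 = InvRound(s_4, k_0) = 0xA1EF9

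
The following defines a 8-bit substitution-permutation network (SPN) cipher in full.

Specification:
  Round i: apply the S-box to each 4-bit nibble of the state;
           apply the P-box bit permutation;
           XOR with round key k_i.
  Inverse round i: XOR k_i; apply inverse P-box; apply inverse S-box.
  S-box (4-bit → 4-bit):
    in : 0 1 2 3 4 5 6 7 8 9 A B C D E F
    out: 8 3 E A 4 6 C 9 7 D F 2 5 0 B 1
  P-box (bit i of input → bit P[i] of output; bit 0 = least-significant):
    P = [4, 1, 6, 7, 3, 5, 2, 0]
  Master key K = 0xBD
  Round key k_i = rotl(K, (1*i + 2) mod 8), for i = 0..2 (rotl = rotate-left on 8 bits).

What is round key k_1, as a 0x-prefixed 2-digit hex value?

K = 0xBD
k_0 = rotl(K, (1*0+2) mod 8) = rotl(K, 2) = 0xF6
k_1 = rotl(K, (1*1+2) mod 8) = rotl(K, 3) = 0xED

0xED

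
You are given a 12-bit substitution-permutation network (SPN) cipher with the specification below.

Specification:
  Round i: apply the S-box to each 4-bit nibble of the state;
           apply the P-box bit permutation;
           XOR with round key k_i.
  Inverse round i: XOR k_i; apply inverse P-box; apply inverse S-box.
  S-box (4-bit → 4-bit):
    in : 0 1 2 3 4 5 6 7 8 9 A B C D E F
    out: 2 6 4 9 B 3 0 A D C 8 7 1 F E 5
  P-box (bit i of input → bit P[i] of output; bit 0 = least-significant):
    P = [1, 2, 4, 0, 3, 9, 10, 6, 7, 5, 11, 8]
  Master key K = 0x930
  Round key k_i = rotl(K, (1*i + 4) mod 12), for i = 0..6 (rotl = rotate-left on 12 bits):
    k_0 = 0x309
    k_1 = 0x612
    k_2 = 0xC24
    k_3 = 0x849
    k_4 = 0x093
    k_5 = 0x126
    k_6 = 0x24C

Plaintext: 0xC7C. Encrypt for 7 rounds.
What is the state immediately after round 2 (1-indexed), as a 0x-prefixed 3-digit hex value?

0xE2C

s_0 = plaintext = 0xC7C
s_1 = Round(s_0, k_0) = 0x1CB
s_2 = Round(s_1, k_1) = 0xE2C
s_3 = Round(s_2, k_2) = 0x106
s_4 = Round(s_3, k_3) = 0x269
s_5 = Round(s_4, k_4) = 0x882
s_6 = Round(s_5, k_5) = 0xCFE
s_7 = Round(s_6, k_6) = 0x6D1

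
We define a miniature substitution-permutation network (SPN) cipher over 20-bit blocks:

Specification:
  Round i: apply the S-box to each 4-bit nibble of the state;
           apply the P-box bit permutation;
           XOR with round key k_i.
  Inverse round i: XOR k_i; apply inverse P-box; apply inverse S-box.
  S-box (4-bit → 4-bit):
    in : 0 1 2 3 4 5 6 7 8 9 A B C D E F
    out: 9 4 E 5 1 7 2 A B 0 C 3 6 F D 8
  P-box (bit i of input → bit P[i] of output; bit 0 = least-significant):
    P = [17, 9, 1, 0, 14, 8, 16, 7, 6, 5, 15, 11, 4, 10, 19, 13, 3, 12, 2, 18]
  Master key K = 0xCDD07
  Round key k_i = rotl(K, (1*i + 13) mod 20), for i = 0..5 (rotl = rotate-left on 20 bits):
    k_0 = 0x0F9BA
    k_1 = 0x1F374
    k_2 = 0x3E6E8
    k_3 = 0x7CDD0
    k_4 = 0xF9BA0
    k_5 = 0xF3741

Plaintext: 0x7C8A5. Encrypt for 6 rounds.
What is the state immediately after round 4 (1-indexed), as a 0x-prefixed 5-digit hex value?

0xF3E7C

s_0 = plaintext = 0x7C8A5
s_1 = Round(s_0, k_0) = 0xFE758
s_2 = Round(s_1, k_1) = 0xE9845
s_3 = Round(s_2, k_2) = 0x5AC86
s_4 = Round(s_3, k_3) = 0xF3E7C
s_5 = Round(s_4, k_4) = 0x31072
s_6 = Round(s_5, k_5) = 0x73C8E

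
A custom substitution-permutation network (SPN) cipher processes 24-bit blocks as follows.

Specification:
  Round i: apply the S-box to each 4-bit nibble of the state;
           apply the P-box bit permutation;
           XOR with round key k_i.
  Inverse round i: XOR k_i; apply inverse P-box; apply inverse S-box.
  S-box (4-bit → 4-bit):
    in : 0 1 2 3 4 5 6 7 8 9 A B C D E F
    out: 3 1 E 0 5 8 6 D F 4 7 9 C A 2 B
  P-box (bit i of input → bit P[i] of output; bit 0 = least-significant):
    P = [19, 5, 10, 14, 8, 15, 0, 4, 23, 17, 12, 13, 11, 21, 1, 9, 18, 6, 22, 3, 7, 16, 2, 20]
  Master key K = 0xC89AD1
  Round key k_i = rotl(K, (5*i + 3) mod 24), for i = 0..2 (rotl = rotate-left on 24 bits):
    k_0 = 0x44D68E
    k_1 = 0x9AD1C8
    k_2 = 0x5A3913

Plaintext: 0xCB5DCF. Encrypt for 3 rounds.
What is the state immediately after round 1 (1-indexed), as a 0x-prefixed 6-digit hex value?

0x5AB4B3

s_0 = plaintext = 0xCB5DCF
s_1 = Round(s_0, k_0) = 0x5AB4B3
s_2 = Round(s_1, k_1) = 0x4ECA98
s_3 = Round(s_2, k_2) = 0xD06FF4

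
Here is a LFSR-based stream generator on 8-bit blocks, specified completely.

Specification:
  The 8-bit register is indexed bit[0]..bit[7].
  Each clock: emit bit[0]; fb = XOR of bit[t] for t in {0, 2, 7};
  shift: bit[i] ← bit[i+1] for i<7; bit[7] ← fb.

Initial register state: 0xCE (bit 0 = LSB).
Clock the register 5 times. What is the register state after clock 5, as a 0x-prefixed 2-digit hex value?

0xA6

reg_0 = 0xCE
clock 1: out=0, reg = 0x67
clock 2: out=1, reg = 0x33
clock 3: out=1, reg = 0x99
clock 4: out=1, reg = 0x4C
clock 5: out=0, reg = 0xA6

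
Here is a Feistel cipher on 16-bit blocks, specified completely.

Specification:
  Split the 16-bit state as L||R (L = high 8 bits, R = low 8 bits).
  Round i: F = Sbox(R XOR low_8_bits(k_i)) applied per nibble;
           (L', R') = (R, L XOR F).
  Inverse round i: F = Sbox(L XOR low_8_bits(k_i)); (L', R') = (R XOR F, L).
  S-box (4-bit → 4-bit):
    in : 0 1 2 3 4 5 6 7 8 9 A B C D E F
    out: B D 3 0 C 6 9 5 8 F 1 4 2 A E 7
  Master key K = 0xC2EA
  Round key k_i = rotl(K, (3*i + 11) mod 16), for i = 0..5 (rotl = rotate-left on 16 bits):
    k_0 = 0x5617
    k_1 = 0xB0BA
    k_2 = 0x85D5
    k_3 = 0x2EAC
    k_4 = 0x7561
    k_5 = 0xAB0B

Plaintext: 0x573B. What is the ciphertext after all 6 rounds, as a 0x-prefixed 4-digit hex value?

s_0 = plaintext = 0x573B
s_1 = Round(s_0, k_0) = 0x3B65
s_2 = Round(s_1, k_1) = 0x659C
s_3 = Round(s_2, k_2) = 0x9CAA
s_4 = Round(s_3, k_3) = 0xAA25
s_5 = Round(s_4, k_4) = 0x2566
s_6 = Round(s_5, k_5) = 0x66BF

0x66BF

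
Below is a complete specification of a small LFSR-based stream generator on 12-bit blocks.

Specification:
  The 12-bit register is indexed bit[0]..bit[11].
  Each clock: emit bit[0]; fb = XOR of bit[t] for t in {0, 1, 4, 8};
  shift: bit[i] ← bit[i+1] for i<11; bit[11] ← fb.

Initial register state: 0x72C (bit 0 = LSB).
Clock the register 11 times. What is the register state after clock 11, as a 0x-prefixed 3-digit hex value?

0x07E

reg_0 = 0x72C
clock 1: out=0, reg = 0xB96
clock 2: out=0, reg = 0xDCB
clock 3: out=1, reg = 0xEE5
clock 4: out=1, reg = 0xF72
clock 5: out=0, reg = 0xFB9
clock 6: out=1, reg = 0xFDC
clock 7: out=0, reg = 0x7EE
clock 8: out=0, reg = 0x3F7
clock 9: out=1, reg = 0x1FB
clock 10: out=1, reg = 0x0FD
clock 11: out=1, reg = 0x07E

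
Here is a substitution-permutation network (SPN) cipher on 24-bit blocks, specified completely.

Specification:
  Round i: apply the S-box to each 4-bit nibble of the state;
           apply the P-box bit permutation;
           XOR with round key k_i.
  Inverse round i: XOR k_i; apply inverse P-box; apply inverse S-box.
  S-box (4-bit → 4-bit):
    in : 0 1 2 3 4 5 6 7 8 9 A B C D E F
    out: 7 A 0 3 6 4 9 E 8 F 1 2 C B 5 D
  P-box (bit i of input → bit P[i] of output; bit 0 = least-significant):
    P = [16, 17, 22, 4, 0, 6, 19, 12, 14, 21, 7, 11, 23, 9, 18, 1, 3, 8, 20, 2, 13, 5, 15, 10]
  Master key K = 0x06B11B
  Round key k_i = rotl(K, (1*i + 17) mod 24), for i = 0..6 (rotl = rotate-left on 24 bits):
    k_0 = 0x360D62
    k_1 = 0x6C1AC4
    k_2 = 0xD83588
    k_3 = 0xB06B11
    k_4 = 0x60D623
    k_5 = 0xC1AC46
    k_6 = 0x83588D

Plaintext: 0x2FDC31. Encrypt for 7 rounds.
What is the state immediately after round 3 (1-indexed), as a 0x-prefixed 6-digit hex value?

0x3A0AE8

s_0 = plaintext = 0x2FDC31
s_1 = Round(s_0, k_0) = 0xA407BD
s_2 = Round(s_1, k_1) = 0xDB3114
s_3 = Round(s_2, k_2) = 0x3A0AE8
s_4 = Round(s_3, k_3) = 0x3C0928
s_5 = Round(s_4, k_4) = 0xD4BC97
s_6 = Round(s_5, k_5) = 0x9B93B7
s_7 = Round(s_6, k_6) = 0x65BFFF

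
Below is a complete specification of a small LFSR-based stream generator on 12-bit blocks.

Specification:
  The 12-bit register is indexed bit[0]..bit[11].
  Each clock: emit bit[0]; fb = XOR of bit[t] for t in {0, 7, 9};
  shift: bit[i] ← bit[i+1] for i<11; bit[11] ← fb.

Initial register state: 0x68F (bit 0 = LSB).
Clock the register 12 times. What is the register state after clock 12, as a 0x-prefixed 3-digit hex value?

reg_0 = 0x68F
clock 1: out=1, reg = 0xB47
clock 2: out=1, reg = 0x5A3
clock 3: out=1, reg = 0x2D1
clock 4: out=1, reg = 0x968
clock 5: out=0, reg = 0x4B4
clock 6: out=0, reg = 0xA5A
clock 7: out=0, reg = 0xD2D
clock 8: out=1, reg = 0xE96
clock 9: out=0, reg = 0x74B
clock 10: out=1, reg = 0x3A5
clock 11: out=1, reg = 0x9D2
clock 12: out=0, reg = 0xCE9

0xCE9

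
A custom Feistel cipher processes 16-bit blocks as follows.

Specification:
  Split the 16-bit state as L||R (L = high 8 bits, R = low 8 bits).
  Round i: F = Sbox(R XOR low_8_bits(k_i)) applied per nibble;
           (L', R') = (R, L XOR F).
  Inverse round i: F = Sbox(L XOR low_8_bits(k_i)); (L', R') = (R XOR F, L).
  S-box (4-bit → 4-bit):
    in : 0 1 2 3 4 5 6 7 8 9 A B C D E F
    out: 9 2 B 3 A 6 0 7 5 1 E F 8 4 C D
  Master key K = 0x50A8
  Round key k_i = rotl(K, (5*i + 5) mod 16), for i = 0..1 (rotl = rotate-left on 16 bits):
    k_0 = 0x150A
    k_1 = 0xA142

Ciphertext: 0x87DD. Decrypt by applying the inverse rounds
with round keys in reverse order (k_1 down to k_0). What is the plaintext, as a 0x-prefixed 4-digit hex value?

0xE55B

s_0 = ciphertext = 0x87DD
s_1 = InvRound(s_0, k_1) = 0x5B87
s_2 = InvRound(s_1, k_0) = 0xE55B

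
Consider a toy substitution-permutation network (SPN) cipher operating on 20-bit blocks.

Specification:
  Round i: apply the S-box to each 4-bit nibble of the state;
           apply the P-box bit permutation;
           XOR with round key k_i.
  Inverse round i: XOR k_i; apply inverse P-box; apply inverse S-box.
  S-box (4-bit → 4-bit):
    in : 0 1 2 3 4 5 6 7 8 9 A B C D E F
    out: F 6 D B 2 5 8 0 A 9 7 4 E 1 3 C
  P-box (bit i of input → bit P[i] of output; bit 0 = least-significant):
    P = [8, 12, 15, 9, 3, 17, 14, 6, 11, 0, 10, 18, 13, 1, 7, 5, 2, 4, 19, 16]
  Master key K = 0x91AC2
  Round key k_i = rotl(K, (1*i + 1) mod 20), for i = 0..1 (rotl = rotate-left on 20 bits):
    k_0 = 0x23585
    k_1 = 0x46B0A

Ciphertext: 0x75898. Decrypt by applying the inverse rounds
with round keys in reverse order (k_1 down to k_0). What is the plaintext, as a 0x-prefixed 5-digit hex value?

s_0 = ciphertext = 0x75898
s_1 = InvRound(s_0, k_1) = 0x8A743
s_2 = InvRound(s_1, k_0) = 0x5178C

0x5178C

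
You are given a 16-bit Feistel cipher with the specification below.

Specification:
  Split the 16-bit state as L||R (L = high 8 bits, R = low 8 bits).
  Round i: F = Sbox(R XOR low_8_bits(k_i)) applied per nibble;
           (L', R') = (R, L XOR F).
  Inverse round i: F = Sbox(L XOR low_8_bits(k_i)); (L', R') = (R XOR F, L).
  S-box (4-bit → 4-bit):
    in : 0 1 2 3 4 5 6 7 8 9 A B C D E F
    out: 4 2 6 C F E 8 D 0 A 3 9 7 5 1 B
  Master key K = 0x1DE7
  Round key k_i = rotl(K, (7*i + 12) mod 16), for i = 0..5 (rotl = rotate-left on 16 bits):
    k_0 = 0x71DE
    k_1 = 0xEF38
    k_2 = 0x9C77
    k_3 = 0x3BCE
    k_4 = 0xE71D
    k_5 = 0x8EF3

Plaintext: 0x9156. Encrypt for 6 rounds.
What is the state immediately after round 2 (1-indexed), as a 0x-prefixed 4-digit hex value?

s_0 = plaintext = 0x9156
s_1 = Round(s_0, k_0) = 0x5691
s_2 = Round(s_1, k_1) = 0x916C
s_3 = Round(s_2, k_2) = 0x6CB8
s_4 = Round(s_3, k_3) = 0xB8B4
s_5 = Round(s_4, k_4) = 0xB482
s_6 = Round(s_5, k_5) = 0x8266

0x916C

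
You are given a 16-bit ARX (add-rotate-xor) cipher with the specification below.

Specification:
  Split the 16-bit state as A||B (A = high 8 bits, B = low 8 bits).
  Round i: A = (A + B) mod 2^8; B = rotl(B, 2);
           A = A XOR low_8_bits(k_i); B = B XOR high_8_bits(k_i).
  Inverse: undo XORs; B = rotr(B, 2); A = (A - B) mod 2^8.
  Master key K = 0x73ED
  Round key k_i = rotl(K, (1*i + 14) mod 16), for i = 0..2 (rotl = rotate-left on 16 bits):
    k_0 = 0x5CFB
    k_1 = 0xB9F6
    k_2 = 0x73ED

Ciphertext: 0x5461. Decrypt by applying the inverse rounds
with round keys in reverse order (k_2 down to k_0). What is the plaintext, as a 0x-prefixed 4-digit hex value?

0xCBC4

s_0 = ciphertext = 0x5461
s_1 = InvRound(s_0, k_2) = 0x3584
s_2 = InvRound(s_1, k_1) = 0x744F
s_3 = InvRound(s_2, k_0) = 0xCBC4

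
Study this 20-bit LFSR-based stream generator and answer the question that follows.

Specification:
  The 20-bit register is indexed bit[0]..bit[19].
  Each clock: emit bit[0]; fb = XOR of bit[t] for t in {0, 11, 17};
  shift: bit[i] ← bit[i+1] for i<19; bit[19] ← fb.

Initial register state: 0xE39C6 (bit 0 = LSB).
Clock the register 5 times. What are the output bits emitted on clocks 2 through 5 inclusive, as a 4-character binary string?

1100

reg_0 = 0xE39C6
clock 1: out=0, reg = 0x71CE3
clock 2: out=1, reg = 0xB8E71
clock 3: out=1, reg = 0xDC738
clock 4: out=0, reg = 0x6E39C
clock 5: out=0, reg = 0xB71CE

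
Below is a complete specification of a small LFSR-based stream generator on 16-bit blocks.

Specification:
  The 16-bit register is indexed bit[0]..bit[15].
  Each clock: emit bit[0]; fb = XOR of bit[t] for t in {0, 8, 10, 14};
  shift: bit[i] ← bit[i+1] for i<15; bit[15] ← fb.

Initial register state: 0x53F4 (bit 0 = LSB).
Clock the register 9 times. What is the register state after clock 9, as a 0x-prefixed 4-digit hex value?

0x2D29

reg_0 = 0x53F4
clock 1: out=0, reg = 0x29FA
clock 2: out=0, reg = 0x94FD
clock 3: out=1, reg = 0x4A7E
clock 4: out=0, reg = 0xA53F
clock 5: out=1, reg = 0xD29F
clock 6: out=1, reg = 0x694F
clock 7: out=1, reg = 0xB4A7
clock 8: out=1, reg = 0x5A53
clock 9: out=1, reg = 0x2D29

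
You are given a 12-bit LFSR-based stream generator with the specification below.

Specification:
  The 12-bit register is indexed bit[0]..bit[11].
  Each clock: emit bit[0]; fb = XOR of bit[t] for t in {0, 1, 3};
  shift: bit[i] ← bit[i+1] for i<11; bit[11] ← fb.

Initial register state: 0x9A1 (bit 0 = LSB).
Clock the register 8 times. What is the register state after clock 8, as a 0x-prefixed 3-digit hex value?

0x459

reg_0 = 0x9A1
clock 1: out=1, reg = 0xCD0
clock 2: out=0, reg = 0x668
clock 3: out=0, reg = 0xB34
clock 4: out=0, reg = 0x59A
clock 5: out=0, reg = 0x2CD
clock 6: out=1, reg = 0x166
clock 7: out=0, reg = 0x8B3
clock 8: out=1, reg = 0x459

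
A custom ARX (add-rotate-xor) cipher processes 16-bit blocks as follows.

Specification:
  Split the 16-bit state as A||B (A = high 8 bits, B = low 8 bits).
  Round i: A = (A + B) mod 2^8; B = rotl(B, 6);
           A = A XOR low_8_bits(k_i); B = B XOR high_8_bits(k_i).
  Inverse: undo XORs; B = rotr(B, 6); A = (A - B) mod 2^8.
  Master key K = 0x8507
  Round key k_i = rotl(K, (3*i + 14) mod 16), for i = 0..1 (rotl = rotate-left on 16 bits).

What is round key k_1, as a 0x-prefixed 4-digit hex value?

K = 0x8507
k_0 = rotl(K, (3*0+14) mod 16) = rotl(K, 14) = 0xE141
k_1 = rotl(K, (3*1+14) mod 16) = rotl(K, 1) = 0x0A0F

0x0A0F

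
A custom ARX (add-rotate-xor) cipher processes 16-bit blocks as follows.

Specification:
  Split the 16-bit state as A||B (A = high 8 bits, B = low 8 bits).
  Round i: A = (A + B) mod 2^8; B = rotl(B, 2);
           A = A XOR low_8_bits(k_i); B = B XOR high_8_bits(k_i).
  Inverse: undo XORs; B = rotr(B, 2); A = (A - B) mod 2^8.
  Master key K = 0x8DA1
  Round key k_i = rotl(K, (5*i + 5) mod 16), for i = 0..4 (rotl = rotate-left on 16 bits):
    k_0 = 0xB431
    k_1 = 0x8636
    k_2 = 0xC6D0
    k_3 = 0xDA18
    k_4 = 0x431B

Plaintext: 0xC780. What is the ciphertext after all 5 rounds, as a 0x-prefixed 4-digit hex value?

0x5253

s_0 = plaintext = 0xC780
s_1 = Round(s_0, k_0) = 0x76B6
s_2 = Round(s_1, k_1) = 0x1A5C
s_3 = Round(s_2, k_2) = 0xA6B7
s_4 = Round(s_3, k_3) = 0x4504
s_5 = Round(s_4, k_4) = 0x5253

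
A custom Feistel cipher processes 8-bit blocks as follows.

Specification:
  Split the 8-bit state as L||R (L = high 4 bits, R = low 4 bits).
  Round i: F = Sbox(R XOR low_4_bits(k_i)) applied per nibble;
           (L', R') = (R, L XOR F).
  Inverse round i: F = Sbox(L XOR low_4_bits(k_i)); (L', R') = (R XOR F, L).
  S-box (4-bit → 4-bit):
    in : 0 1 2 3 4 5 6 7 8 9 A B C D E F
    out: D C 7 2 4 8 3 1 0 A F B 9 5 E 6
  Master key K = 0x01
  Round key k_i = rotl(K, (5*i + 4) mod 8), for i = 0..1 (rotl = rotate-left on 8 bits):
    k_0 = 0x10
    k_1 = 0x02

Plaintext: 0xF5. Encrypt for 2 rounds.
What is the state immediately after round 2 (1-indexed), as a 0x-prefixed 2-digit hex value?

0x7D

s_0 = plaintext = 0xF5
s_1 = Round(s_0, k_0) = 0x57
s_2 = Round(s_1, k_1) = 0x7D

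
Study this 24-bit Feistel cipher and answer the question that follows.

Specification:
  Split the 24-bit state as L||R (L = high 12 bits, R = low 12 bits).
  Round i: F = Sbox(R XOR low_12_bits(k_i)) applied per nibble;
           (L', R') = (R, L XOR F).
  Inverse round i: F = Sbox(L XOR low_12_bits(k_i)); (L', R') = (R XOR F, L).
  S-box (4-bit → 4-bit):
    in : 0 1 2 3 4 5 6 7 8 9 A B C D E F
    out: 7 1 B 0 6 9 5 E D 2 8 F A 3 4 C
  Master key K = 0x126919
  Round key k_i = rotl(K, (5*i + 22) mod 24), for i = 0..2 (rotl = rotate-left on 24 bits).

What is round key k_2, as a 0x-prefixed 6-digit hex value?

0x691912

K = 0x126919
k_0 = rotl(K, (5*0+22) mod 24) = rotl(K, 22) = 0x449A46
k_1 = rotl(K, (5*1+22) mod 24) = rotl(K, 3) = 0x9348C8
k_2 = rotl(K, (5*2+22) mod 24) = rotl(K, 8) = 0x691912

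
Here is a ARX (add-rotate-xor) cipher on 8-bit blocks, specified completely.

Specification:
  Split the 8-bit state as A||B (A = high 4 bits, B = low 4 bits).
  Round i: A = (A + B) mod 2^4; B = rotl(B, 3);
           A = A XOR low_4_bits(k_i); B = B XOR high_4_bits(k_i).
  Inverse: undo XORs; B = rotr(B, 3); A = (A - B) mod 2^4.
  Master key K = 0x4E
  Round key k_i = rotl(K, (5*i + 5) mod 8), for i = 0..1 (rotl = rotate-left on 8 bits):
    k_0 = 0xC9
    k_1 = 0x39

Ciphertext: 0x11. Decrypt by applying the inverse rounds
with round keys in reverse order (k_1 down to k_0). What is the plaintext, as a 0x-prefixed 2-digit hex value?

s_0 = ciphertext = 0x11
s_1 = InvRound(s_0, k_1) = 0x44
s_2 = InvRound(s_1, k_0) = 0xC1

0xC1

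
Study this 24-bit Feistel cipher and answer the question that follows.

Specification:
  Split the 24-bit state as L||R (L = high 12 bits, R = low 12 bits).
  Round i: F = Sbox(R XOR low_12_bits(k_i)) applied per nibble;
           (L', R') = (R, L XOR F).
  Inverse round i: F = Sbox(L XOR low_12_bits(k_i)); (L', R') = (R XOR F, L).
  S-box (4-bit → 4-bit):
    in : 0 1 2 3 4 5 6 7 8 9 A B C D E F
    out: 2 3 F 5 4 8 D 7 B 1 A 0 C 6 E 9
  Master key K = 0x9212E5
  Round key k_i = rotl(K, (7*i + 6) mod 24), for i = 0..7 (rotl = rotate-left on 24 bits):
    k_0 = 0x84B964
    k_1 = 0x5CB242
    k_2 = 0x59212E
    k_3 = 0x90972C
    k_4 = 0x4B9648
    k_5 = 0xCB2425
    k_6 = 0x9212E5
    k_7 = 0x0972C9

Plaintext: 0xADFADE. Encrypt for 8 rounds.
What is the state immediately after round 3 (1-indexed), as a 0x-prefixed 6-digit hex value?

s_0 = plaintext = 0xADFADE
s_1 = Round(s_0, k_0) = 0xADEFD5
s_2 = Round(s_1, k_1) = 0xFD5CC9
s_3 = Round(s_2, k_2) = 0xCC9932
s_4 = Round(s_3, k_3) = 0x9322F7
s_5 = Round(s_4, k_4) = 0x2F7D3B
s_6 = Round(s_5, k_5) = 0xD3B3C9
s_7 = Round(s_6, k_6) = 0x3C9EC7
s_8 = Round(s_7, k_7) = 0xEC7FE7

0xCC9932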